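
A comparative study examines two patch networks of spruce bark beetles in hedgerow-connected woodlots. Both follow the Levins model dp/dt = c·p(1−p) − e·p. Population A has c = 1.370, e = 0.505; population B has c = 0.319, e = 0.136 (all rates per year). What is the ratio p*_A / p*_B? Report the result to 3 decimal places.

A: p*_A = 1 − 0.505/1.370 = 0.6314.
B: p*_B = 1 − 0.136/0.319 = 0.5737.
p*_A / p*_B = 0.6314/0.5737 = 1.1006.

1.101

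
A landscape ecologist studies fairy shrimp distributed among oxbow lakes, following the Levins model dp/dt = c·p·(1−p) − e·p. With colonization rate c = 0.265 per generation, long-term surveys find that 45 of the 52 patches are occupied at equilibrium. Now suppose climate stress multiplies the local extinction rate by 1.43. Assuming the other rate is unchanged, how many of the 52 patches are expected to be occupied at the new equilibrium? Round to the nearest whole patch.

42

Observed p* = 45/52 = 0.86538.
Balance c(1−p*) = e gives e = 0.265×(1 − 0.86538) = 0.03567.
New p* = 1 − e/c = 1 − 0.05101/0.26500 = 0.80751.
Expected occupied = 52 × 0.80751 = 41.99 ≈ 42.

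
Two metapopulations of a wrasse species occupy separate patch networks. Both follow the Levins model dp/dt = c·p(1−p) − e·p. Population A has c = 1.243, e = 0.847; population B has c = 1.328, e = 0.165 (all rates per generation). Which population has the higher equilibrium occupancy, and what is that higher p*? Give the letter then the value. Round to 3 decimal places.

A: p*_A = 1 − 0.847/1.243 = 0.3186.
B: p*_B = 1 − 0.165/1.328 = 0.8758.
B is higher at 0.8758.

B, 0.876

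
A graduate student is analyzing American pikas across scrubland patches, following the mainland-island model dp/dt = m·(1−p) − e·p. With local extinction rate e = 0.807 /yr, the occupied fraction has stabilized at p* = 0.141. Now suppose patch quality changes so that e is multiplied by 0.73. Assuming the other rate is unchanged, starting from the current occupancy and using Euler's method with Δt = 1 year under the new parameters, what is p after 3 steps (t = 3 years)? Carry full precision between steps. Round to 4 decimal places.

Balance m(1−p*) = e·p* gives m = e·p*/(1−p*) = 0.807×0.14100/0.85900 = 0.13246.
Starting from p₀ = 0.14100; update p ← p + (dp/dt)·Δt with the new parameters.
t = 1: p = 0.14100 + (+0.03072) = 0.17172
t = 2: p = 0.17172 + (+0.00855) = 0.18028
t = 3: p = 0.18028 + (+0.00238) = 0.18266

0.1827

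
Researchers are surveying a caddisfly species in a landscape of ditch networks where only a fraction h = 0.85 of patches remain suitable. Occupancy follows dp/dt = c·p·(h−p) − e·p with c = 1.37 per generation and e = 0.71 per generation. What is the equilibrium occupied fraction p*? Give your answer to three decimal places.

0.332

Setting dp/dt = 0 and dividing by p* gives c·(h−p*) = e.
So p* = h − e/c = 0.85 − 0.71/1.37 = 0.85 − 0.5182 = 0.3318.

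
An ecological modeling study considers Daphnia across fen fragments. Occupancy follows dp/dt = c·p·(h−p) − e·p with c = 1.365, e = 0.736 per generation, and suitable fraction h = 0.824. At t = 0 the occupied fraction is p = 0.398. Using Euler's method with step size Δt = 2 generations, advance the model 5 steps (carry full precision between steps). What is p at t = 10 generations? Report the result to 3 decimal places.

Update rule: p ← p + [c·p·(h−p) − e·p]·Δt with Δt = 2.
  1  |  dp/dt·Δt = -0.122990  |  p_1 = 0.275010
  2  |  dp/dt·Δt = +0.007354  |  p_2 = 0.282365
  3  |  dp/dt·Δt = +0.001882  |  p_3 = 0.284246
  4  |  dp/dt·Δt = +0.000434  |  p_4 = 0.284681
  5  |  dp/dt·Δt = +0.000097  |  p_5 = 0.284778

0.285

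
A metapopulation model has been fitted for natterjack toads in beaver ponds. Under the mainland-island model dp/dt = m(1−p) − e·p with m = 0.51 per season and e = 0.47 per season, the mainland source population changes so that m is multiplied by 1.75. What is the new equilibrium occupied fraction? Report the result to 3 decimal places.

Before: p* = 0.51/(0.51+0.47) = 0.5204.
After: m = 0.8925, e = 0.47; p* = 0.8925/1.3625 = 0.6550.

0.655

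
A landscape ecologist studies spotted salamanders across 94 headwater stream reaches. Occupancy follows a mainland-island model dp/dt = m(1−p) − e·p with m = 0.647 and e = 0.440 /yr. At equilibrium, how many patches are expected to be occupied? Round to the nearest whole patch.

p* = m/(m+e) = 0.647/1.0870 = 0.5952.
Expected occupied patches = N × p* = 94 × 0.5952 = 55.95 ≈ 56.

56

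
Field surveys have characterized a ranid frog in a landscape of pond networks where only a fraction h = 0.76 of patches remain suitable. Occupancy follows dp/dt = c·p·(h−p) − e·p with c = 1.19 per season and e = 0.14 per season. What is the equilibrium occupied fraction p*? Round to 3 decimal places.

Setting dp/dt = 0 and dividing by p* gives c·(h−p*) = e.
So p* = h − e/c = 0.76 − 0.14/1.19 = 0.76 − 0.1176 = 0.6424.

0.642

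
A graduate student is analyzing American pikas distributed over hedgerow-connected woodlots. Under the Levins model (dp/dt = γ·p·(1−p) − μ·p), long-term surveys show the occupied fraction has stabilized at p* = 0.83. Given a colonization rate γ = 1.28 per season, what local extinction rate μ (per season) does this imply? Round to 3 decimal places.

At equilibrium γ(1−p*) = μ.
μ = 1.28 × (1 − 0.83) = 1.28 × 0.1700 = 0.2176.

0.218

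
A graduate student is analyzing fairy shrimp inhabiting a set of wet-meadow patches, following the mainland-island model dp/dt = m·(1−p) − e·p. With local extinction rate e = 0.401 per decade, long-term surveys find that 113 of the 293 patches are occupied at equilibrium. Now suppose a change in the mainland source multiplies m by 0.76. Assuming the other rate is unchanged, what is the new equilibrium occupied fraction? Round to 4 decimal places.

Observed p* = 113/293 = 0.38567.
Balance m(1−p*) = e·p* gives m = e·p*/(1−p*) = 0.401×0.38567/0.61433 = 0.25174.
New p* = m/(m+e) = 0.19132/(0.19132+0.40100) = 0.32300.

0.3230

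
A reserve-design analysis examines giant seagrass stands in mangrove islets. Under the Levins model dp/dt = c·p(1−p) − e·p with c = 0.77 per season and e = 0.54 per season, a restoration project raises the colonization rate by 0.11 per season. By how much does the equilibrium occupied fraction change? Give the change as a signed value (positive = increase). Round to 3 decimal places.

0.088

Before: p* = 1 − 0.54/0.77 = 0.2987.
After the change, c = 0.88, e = 0.54, so p* = 1 − 0.54/0.88 = 0.3864.
Δp* = 0.3864 − 0.2987 = +0.0877.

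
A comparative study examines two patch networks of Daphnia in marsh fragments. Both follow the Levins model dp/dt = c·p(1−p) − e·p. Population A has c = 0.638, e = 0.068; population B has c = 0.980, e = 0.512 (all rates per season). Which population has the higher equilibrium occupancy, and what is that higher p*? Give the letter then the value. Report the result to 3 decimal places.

A: p*_A = 1 − 0.068/0.638 = 0.8934.
B: p*_B = 1 − 0.512/0.980 = 0.4776.
A is higher at 0.8934.

A, 0.893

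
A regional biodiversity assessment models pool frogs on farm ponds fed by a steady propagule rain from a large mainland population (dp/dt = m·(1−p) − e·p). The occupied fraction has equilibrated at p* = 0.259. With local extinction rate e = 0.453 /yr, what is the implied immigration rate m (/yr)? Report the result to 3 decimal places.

At equilibrium m(1−p*) = e·p*, so m = e·p*/(1−p*).
m = 0.453 × 0.259 / 0.7410 = 0.1173/0.7410 = 0.1583.

0.158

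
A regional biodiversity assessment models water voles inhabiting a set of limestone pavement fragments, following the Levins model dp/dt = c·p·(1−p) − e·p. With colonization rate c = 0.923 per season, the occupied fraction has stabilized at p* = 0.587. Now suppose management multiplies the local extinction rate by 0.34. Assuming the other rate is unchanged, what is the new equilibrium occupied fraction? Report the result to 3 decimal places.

Balance c(1−p*) = e gives e = 0.923×(1 − 0.58700) = 0.38120.
New p* = 1 − e/c = 1 − 0.12961/0.92300 = 0.85958.

0.860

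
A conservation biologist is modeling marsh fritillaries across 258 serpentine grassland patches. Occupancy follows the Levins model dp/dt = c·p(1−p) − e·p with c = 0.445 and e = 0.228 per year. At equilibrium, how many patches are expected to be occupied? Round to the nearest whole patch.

126

p* = 1 − e/c = 1 − 0.228/0.445 = 0.4876.
Expected occupied patches = N × p* = 258 × 0.4876 = 125.81 ≈ 126.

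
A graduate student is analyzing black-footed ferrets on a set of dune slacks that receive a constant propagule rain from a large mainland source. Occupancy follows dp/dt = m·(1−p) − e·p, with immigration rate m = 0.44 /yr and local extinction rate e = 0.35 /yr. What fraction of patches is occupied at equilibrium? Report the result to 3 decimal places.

Setting dp/dt = 0: m − m·p* = e·p*, so m = (m+e)·p*.
p* = m/(m+e) = 0.44/(0.44+0.35) = 0.44/0.7900 = 0.5570.

0.557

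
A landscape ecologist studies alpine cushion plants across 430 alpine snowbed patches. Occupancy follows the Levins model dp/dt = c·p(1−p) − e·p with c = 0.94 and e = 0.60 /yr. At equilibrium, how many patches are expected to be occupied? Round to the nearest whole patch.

p* = 1 − e/c = 1 − 0.60/0.94 = 0.3617.
Expected occupied patches = N × p* = 430 × 0.3617 = 155.53 ≈ 156.

156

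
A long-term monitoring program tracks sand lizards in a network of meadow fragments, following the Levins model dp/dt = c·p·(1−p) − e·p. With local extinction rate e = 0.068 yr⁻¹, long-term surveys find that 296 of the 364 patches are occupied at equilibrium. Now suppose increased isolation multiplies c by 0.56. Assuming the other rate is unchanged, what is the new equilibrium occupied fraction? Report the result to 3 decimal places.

Observed p* = 296/364 = 0.81319.
Balance c(1−p*) = e gives c = e/(1 − 0.81319) = 0.068/0.18681 = 0.36401.
New p* = 1 − e/c = 1 − 0.06800/0.20385 = 0.66642.

0.666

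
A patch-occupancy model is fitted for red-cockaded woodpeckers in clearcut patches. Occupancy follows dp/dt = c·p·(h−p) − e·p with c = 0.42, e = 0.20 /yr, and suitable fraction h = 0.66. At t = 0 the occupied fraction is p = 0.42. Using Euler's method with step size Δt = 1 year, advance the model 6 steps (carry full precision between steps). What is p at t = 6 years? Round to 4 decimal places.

0.2763

Update rule: p ← p + [c·p·(h−p) − e·p]·Δt with Δt = 1.
step 1: Δp = -0.04166, p = 0.37834
step 2: Δp = -0.03091, p = 0.34743
step 3: Δp = -0.02387, p = 0.32355
step 4: Δp = -0.01899, p = 0.30456
step 5: Δp = -0.01545, p = 0.28912
step 6: Δp = -0.01279, p = 0.27633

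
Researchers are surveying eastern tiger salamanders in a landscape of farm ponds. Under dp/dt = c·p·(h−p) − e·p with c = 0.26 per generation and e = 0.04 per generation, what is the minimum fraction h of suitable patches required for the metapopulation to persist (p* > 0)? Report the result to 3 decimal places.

p* = h − e/c is positive only when h > e/c.
h_min = e/c = 0.04/0.26 = 0.1538.

0.154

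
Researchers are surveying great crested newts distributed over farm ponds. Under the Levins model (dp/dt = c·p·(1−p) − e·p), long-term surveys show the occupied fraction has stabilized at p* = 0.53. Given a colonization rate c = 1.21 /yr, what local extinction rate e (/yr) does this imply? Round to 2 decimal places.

At equilibrium c(1−p*) = e.
e = 1.21 × (1 − 0.53) = 1.21 × 0.4700 = 0.5687.

0.57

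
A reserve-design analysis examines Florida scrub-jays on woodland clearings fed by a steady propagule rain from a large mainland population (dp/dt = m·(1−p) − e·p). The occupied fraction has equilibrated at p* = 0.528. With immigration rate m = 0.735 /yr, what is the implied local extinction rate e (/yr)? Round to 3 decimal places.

At equilibrium m(1−p*) = e·p*, so e = m(1−p*)/p*.
e = 0.735 × 0.4720 / 0.528 = 0.6570.

0.657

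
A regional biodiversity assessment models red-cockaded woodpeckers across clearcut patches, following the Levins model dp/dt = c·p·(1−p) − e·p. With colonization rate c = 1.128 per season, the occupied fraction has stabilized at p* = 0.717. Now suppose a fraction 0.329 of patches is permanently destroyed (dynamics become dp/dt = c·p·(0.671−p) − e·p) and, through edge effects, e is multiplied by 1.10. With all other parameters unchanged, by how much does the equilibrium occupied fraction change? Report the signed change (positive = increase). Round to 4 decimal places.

Balance c(1−p*) = e gives e = 1.128×(1 − 0.71700) = 0.31922.
New p* = 0.671 − e/c = 0.671 − 0.35114/1.12800 = 0.35971.
Δp* = 0.35971 − 0.71700 = -0.35729.

-0.3573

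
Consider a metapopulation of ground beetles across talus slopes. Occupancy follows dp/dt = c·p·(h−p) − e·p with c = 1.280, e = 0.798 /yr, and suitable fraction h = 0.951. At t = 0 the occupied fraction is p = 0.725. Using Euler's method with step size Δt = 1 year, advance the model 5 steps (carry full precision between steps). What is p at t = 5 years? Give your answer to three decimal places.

Update rule: p ← p + [c·p·(h−p) − e·p]·Δt with Δt = 1.
  1  |  dp/dt·Δt = -0.368822  |  p_1 = 0.356178
  2  |  dp/dt·Δt = -0.013046  |  p_2 = 0.343132
  3  |  dp/dt·Δt = -0.006838  |  p_3 = 0.336294
  4  |  dp/dt·Δt = -0.003758  |  p_4 = 0.332535
  5  |  dp/dt·Δt = -0.002117  |  p_5 = 0.330419

0.330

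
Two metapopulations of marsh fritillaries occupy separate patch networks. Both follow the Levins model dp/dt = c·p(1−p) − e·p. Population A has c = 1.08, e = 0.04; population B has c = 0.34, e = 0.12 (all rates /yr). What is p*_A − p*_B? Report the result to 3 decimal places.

0.316

A: p*_A = 1 − 0.04/1.08 = 0.9630.
B: p*_B = 1 − 0.12/0.34 = 0.6471.
p*_A − p*_B = 0.9630 − 0.6471 = 0.3159.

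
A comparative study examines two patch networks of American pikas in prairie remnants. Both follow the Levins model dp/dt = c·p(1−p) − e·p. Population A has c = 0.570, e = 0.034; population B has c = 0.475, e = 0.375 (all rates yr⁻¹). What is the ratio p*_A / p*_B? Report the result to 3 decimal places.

4.467

A: p*_A = 1 − 0.034/0.570 = 0.9404.
B: p*_B = 1 − 0.375/0.475 = 0.2105.
p*_A / p*_B = 0.9404/0.2105 = 4.4667.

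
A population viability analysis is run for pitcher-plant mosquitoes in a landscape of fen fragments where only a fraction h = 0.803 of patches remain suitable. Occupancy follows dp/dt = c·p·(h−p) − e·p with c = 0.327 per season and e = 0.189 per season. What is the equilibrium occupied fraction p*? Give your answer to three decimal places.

0.225

Setting dp/dt = 0 and dividing by p* gives c·(h−p*) = e.
So p* = h − e/c = 0.803 − 0.189/0.327 = 0.803 − 0.5780 = 0.2250.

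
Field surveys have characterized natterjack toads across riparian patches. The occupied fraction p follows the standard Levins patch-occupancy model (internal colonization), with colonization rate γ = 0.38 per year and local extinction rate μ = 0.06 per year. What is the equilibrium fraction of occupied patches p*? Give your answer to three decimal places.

0.842

At equilibrium, colonization balances extinction: γ·p*·(1−p*) = μ·p*.
So p* = 1 − μ/γ = 1 − 0.06/0.38 = 1 − 0.1579 = 0.8421.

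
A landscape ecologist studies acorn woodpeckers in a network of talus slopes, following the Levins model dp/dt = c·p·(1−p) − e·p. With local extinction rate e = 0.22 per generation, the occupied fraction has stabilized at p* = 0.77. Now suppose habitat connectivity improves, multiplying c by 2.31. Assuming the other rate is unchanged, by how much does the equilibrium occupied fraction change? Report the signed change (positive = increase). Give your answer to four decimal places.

Balance c(1−p*) = e gives c = e/(1 − 0.77000) = 0.22/0.23000 = 0.95652.
New p* = 1 − e/c = 1 − 0.22000/2.20956 = 0.90043.
Δp* = 0.90043 − 0.77000 = +0.13043.

0.1304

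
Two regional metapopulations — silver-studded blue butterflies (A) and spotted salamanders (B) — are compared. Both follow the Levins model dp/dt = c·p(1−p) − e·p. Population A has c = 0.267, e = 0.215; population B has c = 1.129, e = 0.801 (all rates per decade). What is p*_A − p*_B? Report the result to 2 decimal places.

A: p*_A = 1 − 0.215/0.267 = 0.1948.
B: p*_B = 1 − 0.801/1.129 = 0.2905.
p*_A − p*_B = 0.1948 − 0.2905 = -0.0958.

-0.10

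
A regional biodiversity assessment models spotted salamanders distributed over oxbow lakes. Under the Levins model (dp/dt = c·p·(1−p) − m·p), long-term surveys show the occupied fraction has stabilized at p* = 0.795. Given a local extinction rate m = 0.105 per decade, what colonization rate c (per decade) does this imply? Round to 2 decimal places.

0.51

At equilibrium c(1−p*) = m, so c = m/(1−p*).
c = 0.105/(1 − 0.795) = 0.105/0.2050 = 0.5122.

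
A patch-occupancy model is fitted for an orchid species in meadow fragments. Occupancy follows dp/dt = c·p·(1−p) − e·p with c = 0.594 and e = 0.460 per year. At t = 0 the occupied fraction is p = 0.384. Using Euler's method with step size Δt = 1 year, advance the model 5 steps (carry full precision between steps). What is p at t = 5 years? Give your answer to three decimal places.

0.279

Update rule: p ← p + [c·p·(1−p) − e·p]·Δt with Δt = 1.
p: 0.38400 → 0.34787  (Δp = -0.03613)
p: 0.34787 → 0.32260  (Δp = -0.02527)
p: 0.32260 → 0.30401  (Δp = -0.01859)
p: 0.30401 → 0.28985  (Δp = -0.01416)
p: 0.28985 → 0.27879  (Δp = -0.01106)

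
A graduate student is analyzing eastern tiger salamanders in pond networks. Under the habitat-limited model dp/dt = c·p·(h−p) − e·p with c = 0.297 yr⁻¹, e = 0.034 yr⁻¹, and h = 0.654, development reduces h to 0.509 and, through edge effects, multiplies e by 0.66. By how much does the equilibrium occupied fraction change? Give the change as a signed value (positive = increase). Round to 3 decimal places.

-0.106

Before: p* = h − e/c = 0.654 − 0.034/0.297 = 0.654 − 0.1145 = 0.5395.
After: c = 0.297, e = 0.02244, h = 0.509; p* = 0.509 − 0.02244/0.297 = 0.4334.
Δp* = 0.4334 − 0.5395 = -0.1061.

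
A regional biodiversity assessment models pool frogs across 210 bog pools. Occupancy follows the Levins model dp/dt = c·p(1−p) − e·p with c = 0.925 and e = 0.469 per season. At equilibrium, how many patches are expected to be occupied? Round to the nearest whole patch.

p* = 1 − e/c = 1 − 0.469/0.925 = 0.4930.
Expected occupied patches = N × p* = 210 × 0.4930 = 103.52 ≈ 104.

104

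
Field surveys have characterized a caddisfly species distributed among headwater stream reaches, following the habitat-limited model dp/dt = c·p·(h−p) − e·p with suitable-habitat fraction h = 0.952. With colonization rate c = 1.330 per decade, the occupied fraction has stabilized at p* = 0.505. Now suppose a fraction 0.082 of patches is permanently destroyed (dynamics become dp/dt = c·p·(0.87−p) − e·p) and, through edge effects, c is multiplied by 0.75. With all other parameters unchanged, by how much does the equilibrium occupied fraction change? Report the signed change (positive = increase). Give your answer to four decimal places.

Balance c(h−p*) = e gives e = 1.330×(0.952 − 0.50500) = 0.59451.
New p* = 0.87 − e/c = 0.87 − 0.59451/0.99750 = 0.27400.
Δp* = 0.27400 − 0.50500 = -0.23100.

-0.2310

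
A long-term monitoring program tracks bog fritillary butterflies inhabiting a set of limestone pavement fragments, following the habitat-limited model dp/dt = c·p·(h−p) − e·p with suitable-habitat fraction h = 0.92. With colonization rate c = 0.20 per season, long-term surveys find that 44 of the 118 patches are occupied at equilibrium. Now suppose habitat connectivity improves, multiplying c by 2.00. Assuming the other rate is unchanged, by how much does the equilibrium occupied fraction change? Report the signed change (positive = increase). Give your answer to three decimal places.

Observed p* = 44/118 = 0.37288.
Balance c(h−p*) = e gives e = 0.20×(0.92 − 0.37288) = 0.10942.
New p* = 0.92 − e/c = 0.92 − 0.10942/0.40000 = 0.64645.
Δp* = 0.64645 − 0.37288 = +0.27357.

0.274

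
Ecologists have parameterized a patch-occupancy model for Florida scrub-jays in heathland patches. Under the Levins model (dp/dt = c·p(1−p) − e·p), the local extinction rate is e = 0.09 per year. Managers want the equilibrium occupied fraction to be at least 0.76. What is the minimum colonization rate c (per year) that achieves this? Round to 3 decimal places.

0.375

p* = 1 − e/c ≥ 0.76 requires e/c ≤ 0.2400, i.e. c ≥ e/0.2400.
c_min = 0.09/0.2400 = 0.3750.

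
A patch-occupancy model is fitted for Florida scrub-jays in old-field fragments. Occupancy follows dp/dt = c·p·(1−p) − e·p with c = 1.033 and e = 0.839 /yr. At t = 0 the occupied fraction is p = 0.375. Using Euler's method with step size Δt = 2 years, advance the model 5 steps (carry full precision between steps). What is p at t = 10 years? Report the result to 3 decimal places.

0.192

Update rule: p ← p + [c·p·(1−p) − e·p]·Δt with Δt = 2.
t = 2: p = 0.37500 + (-0.14503) = 0.22997
t = 4: p = 0.22997 + (-0.02003) = 0.20993
t = 6: p = 0.20993 + (-0.00960) = 0.20034
t = 8: p = 0.20034 + (-0.00519) = 0.19515
t = 10: p = 0.19515 + (-0.00296) = 0.19219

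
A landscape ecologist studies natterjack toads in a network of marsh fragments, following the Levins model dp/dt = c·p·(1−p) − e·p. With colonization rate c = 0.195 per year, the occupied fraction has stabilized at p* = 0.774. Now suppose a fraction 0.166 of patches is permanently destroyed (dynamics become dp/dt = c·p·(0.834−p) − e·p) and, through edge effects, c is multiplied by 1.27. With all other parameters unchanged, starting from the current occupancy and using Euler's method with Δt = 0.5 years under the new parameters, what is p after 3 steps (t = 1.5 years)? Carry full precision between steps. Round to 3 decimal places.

Balance c(1−p*) = e gives e = 0.195×(1 − 0.77400) = 0.04407.
Starting from p₀ = 0.77400; update p ← p + (dp/dt)·Δt with the new parameters.
step 1: Δp = -0.01130, p = 0.76270
step 2: Δp = -0.01007, p = 0.75262
step 3: Δp = -0.00900, p = 0.74362

0.744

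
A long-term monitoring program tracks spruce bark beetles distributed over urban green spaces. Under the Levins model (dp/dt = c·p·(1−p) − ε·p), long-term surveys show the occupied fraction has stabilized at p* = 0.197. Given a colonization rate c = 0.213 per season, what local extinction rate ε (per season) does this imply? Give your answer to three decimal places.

0.171

At equilibrium c(1−p*) = ε.
ε = 0.213 × (1 − 0.197) = 0.213 × 0.8030 = 0.1710.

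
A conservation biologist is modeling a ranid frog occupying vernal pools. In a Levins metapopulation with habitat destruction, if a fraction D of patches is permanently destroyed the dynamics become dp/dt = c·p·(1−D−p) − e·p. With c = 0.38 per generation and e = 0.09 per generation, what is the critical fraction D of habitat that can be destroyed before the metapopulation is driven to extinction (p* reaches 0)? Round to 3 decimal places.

0.763

The nontrivial equilibrium is p* = (1−D) − e/c; extinction occurs when this hits zero.
So D_crit = 1 − e/c = 1 − 0.09/0.38 = 1 − 0.2368 = 0.7632.
Note this equals the original equilibrium occupancy — the Levins extinction-debt result.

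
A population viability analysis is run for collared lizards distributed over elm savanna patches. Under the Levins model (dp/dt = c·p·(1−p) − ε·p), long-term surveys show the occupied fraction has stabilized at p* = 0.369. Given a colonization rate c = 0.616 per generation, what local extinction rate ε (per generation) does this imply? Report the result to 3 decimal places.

0.389

At equilibrium c(1−p*) = ε.
ε = 0.616 × (1 − 0.369) = 0.616 × 0.6310 = 0.3887.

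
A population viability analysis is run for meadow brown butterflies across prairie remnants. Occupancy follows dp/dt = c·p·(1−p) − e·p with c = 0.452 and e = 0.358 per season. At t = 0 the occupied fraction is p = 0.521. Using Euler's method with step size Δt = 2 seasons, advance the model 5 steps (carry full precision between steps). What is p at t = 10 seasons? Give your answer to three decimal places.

Update rule: p ← p + [c·p·(1−p) − e·p]·Δt with Δt = 2.
p: 0.52100 → 0.37357  (Δp = -0.14743)
p: 0.37357 → 0.31764  (Δp = -0.05592)
p: 0.31764 → 0.28615  (Δp = -0.03149)
p: 0.28615 → 0.26592  (Δp = -0.02022)
p: 0.26592 → 0.25199  (Δp = -0.01393)

0.252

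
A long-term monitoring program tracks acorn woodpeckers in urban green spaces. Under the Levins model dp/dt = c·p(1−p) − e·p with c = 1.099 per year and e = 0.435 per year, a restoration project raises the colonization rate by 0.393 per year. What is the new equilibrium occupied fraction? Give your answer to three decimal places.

0.708

Before: p* = 1 − 0.435/1.099 = 0.6042.
After the change, c = 1.492, e = 0.435, so p* = 1 − 0.435/1.492 = 0.7084.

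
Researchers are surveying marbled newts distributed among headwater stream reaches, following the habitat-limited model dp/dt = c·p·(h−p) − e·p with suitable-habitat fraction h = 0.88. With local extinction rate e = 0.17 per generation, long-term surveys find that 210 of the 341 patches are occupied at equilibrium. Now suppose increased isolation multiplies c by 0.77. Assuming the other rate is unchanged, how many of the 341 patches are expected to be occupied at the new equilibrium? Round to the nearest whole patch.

183

Observed p* = 210/341 = 0.61584.
Balance c(h−p*) = e gives c = e/(0.88 − 0.61584) = 0.17/0.26416 = 0.64355.
New p* = 0.88 − e/c = 0.88 − 0.17000/0.49553 = 0.53693.
Expected occupied = 341 × 0.53693 = 183.09 ≈ 183.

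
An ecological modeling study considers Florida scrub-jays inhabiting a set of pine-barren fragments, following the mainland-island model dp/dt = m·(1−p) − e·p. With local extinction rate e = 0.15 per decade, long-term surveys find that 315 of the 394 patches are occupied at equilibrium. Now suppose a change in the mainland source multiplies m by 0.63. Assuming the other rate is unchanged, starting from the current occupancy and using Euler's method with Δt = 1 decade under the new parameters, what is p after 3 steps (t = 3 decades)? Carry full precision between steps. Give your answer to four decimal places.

0.7242

Observed p* = 315/394 = 0.79949.
Balance m(1−p*) = e·p* gives m = e·p*/(1−p*) = 0.15×0.79949/0.20051 = 0.59810.
Starting from p₀ = 0.79949; update p ← p + (dp/dt)·Δt with the new parameters.
t = 1: p = 0.79949 + (-0.04437) = 0.75512
t = 2: p = 0.75512 + (-0.02100) = 0.73412
t = 3: p = 0.73412 + (-0.00994) = 0.72419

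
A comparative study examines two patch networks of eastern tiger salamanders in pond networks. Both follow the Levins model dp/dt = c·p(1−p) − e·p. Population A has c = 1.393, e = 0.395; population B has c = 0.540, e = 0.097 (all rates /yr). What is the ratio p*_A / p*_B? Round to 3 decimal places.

A: p*_A = 1 − 0.395/1.393 = 0.7164.
B: p*_B = 1 − 0.097/0.540 = 0.8204.
p*_A / p*_B = 0.7164/0.8204 = 0.8733.

0.873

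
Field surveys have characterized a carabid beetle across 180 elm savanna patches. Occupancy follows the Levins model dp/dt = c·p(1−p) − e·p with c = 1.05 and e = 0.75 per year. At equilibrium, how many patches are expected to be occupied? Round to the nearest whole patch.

51

p* = 1 − e/c = 1 − 0.75/1.05 = 0.2857.
Expected occupied patches = N × p* = 180 × 0.2857 = 51.43 ≈ 51.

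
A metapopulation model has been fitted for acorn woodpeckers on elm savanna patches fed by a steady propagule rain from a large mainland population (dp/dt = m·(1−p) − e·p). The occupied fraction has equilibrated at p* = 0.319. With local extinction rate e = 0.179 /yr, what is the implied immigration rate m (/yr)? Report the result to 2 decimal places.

0.08

At equilibrium m(1−p*) = e·p*, so m = e·p*/(1−p*).
m = 0.179 × 0.319 / 0.6810 = 0.0571/0.6810 = 0.0838.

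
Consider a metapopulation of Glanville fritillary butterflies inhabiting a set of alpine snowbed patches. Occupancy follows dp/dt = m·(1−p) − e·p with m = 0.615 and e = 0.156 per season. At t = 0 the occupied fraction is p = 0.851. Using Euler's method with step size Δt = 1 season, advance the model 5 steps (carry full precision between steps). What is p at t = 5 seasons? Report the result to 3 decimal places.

0.798

Update rule: p ← p + [m·(1−p) − e·p]·Δt with Δt = 1.
t = 1: p = 0.85100 + (-0.04112) = 0.80988
t = 2: p = 0.80988 + (-0.00942) = 0.80046
t = 3: p = 0.80046 + (-0.00216) = 0.79831
t = 4: p = 0.79831 + (-0.00049) = 0.79781
t = 5: p = 0.79781 + (-0.00011) = 0.79770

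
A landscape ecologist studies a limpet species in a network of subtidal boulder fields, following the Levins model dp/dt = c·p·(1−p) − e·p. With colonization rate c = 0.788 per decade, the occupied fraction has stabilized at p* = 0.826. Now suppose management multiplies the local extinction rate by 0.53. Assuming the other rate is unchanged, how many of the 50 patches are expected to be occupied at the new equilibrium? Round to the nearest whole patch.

Balance c(1−p*) = e gives e = 0.788×(1 − 0.82600) = 0.13711.
New p* = 1 − e/c = 1 − 0.07267/0.78800 = 0.90778.
Expected occupied = 50 × 0.90778 = 45.39 ≈ 45.

45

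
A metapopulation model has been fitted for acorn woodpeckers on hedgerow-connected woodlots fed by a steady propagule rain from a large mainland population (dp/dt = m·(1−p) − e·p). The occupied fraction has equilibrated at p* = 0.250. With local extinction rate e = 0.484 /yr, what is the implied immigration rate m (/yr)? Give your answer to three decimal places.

0.161

At equilibrium m(1−p*) = e·p*, so m = e·p*/(1−p*).
m = 0.484 × 0.250 / 0.7500 = 0.1210/0.7500 = 0.1613.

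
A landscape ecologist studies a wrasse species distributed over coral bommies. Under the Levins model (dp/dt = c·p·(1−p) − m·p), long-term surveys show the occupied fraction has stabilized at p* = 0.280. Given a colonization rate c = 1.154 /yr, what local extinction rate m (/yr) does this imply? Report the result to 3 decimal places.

At equilibrium c(1−p*) = m.
m = 1.154 × (1 − 0.280) = 1.154 × 0.7200 = 0.8309.

0.831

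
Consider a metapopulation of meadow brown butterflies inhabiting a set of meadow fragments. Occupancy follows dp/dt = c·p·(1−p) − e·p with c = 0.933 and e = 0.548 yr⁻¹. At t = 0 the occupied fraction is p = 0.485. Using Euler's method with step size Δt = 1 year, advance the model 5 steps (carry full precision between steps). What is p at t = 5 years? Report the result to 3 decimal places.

Update rule: p ← p + [c·p·(1−p) − e·p]·Δt with Δt = 1.
p: 0.48500 → 0.45226  (Δp = -0.03274)
p: 0.45226 → 0.43555  (Δp = -0.01671)
p: 0.43555 → 0.42624  (Δp = -0.00930)
p: 0.42624 → 0.42083  (Δp = -0.00541)
p: 0.42083 → 0.41762  (Δp = -0.00321)

0.418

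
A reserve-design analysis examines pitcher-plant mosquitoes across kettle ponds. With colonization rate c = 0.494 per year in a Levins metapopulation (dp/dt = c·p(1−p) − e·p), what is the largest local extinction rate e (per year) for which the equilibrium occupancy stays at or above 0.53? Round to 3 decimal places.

1 − e/c ≥ 0.53 ⇒ e ≤ c(1 − 0.53) = 0.494 × 0.4700.
e_max = 0.2322.

0.232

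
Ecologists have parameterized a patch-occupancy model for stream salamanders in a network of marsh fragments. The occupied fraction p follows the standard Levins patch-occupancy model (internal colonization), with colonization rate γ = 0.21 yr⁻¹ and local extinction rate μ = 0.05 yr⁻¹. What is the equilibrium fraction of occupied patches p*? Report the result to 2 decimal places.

0.76

Setting dp/dt = 0 and dividing through by p* gives γ·(1−p*) = μ.
So p* = 1 − μ/γ = 1 − 0.05/0.21 = 1 − 0.2381 = 0.7619.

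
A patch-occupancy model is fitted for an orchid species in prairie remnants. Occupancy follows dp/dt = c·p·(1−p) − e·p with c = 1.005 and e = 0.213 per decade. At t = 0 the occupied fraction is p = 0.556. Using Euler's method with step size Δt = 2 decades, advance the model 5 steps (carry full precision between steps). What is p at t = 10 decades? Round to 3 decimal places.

Update rule: p ← p + [c·p·(1−p) − e·p]·Δt with Δt = 2.
  1  |  dp/dt·Δt = +0.259341  |  p_1 = 0.815341
  2  |  dp/dt·Δt = -0.044709  |  p_2 = 0.770632
  3  |  dp/dt·Δt = +0.026995  |  p_3 = 0.797627
  4  |  dp/dt·Δt = -0.015339  |  p_4 = 0.782288
  5  |  dp/dt·Δt = +0.009075  |  p_5 = 0.791363

0.791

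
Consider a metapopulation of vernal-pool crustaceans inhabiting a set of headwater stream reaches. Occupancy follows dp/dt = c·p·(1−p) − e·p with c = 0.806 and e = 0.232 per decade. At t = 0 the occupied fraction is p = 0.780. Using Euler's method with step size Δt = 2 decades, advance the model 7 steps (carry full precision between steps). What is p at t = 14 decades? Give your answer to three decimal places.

Update rule: p ← p + [c·p·(1−p) − e·p]·Δt with Δt = 2.
p: 0.78000 → 0.69470  (Δp = -0.08530)
p: 0.69470 → 0.71425  (Δp = +0.01955)
p: 0.71425 → 0.71184  (Δp = -0.00241)
p: 0.71184 → 0.71221  (Δp = +0.00036)
p: 0.71221 → 0.71215  (Δp = -0.00005)
p: 0.71215 → 0.71216  (Δp = +0.00001)
p: 0.71216 → 0.71216  (Δp = -0.00000)

0.712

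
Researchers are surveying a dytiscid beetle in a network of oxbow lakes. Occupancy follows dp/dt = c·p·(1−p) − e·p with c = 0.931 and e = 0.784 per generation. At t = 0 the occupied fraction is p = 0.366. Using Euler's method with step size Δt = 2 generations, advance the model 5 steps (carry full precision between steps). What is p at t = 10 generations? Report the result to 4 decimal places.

Update rule: p ← p + [c·p·(1−p) − e·p]·Δt with Δt = 2.
step 1: Δp = -0.14182, p = 0.22418
step 2: Δp = -0.02767, p = 0.19651
step 3: Δp = -0.01413, p = 0.18238
step 4: Δp = -0.00832, p = 0.17407
step 5: Δp = -0.00524, p = 0.16882

0.1688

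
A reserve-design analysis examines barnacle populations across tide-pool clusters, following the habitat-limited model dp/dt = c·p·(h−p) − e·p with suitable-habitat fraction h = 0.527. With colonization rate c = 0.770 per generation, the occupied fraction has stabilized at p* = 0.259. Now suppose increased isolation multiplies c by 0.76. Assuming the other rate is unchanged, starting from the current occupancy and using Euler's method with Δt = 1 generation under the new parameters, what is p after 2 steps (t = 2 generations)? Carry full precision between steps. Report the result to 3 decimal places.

Balance c(h−p*) = e gives e = 0.770×(0.527 − 0.25900) = 0.20636.
Starting from p₀ = 0.25900; update p ← p + (dp/dt)·Δt with the new parameters.
step 1: Δp = -0.01283, p = 0.24617
step 2: Δp = -0.01034, p = 0.23583

0.236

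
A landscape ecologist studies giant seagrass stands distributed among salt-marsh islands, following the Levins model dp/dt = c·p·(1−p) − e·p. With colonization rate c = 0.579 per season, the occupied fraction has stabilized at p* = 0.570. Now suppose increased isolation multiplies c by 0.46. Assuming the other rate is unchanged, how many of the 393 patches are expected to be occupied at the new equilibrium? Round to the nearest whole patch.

Balance c(1−p*) = e gives e = 0.579×(1 − 0.57000) = 0.24897.
New p* = 1 − e/c = 1 − 0.24897/0.26634 = 0.06522.
Expected occupied = 393 × 0.06522 = 25.63 ≈ 26.

26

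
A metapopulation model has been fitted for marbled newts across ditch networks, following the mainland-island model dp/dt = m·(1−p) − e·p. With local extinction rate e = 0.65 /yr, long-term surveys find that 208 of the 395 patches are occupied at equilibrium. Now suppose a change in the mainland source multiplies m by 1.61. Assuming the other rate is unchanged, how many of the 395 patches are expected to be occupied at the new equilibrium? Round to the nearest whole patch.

Observed p* = 208/395 = 0.52658.
Balance m(1−p*) = e·p* gives m = e·p*/(1−p*) = 0.65×0.52658/0.47342 = 0.72299.
New p* = m/(m+e) = 1.16401/(1.16401+0.65000) = 0.64168.
Expected occupied = 395 × 0.64168 = 253.46 ≈ 253.

253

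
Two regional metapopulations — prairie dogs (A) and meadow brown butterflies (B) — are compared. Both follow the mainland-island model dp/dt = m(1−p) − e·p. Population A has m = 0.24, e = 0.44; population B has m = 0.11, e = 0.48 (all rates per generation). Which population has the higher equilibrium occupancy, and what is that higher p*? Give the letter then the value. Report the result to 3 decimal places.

A, 0.353

A: p*_A = m/(m+e) = 0.24/0.6800 = 0.3529.
B: p*_B = 0.11/0.5900 = 0.1864.
A is higher at 0.3529.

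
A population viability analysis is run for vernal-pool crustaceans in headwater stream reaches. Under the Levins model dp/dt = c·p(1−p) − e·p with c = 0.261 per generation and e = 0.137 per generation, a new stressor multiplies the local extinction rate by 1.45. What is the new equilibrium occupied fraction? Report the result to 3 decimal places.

Before: p* = 1 − 0.137/0.261 = 0.4751.
After the change, c = 0.261, e = 0.19865, so p* = 1 − 0.19865/0.261 = 0.2389.

0.239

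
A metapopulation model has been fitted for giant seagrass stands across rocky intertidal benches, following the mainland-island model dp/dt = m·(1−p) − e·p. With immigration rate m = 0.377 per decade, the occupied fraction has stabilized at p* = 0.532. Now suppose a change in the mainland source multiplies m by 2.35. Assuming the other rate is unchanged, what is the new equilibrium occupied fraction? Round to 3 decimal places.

0.728

Balance m(1−p*) = e·p* gives e = m(1−p*)/p* = 0.377×0.46800/0.53200 = 0.33165.
New p* = m/(m+e) = 0.88595/(0.88595+0.33165) = 0.72762.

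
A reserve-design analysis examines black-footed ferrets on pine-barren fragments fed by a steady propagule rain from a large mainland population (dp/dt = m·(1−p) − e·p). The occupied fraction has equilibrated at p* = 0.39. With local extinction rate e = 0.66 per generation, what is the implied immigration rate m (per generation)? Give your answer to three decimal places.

0.422

At equilibrium m(1−p*) = e·p*, so m = e·p*/(1−p*).
m = 0.66 × 0.39 / 0.6100 = 0.2574/0.6100 = 0.4220.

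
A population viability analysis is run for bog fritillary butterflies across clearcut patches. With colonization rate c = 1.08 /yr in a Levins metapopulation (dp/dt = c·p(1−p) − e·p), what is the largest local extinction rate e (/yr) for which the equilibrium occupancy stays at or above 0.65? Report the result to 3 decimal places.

1 − e/c ≥ 0.65 ⇒ e ≤ c(1 − 0.65) = 1.08 × 0.3500.
e_max = 0.3780.

0.378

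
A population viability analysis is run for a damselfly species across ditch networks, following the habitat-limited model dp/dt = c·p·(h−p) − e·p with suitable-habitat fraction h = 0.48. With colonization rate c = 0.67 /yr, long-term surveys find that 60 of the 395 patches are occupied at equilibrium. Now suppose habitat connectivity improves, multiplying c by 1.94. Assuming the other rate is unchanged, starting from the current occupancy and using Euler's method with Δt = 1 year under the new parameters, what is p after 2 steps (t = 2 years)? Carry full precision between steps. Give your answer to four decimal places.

Observed p* = 60/395 = 0.15190.
Balance c(h−p*) = e gives e = 0.67×(0.48 − 0.15190) = 0.21983.
Starting from p₀ = 0.15190; update p ← p + (dp/dt)·Δt with the new parameters.
step 1: Δp = +0.03139, p = 0.18329
step 2: Δp = +0.03040, p = 0.21368

0.2137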